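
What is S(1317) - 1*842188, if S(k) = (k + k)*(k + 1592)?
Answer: 6820118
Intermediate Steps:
S(k) = 2*k*(1592 + k) (S(k) = (2*k)*(1592 + k) = 2*k*(1592 + k))
S(1317) - 1*842188 = 2*1317*(1592 + 1317) - 1*842188 = 2*1317*2909 - 842188 = 7662306 - 842188 = 6820118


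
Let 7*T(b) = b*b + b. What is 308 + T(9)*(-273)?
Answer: -3202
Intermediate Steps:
T(b) = b/7 + b²/7 (T(b) = (b*b + b)/7 = (b² + b)/7 = (b + b²)/7 = b/7 + b²/7)
308 + T(9)*(-273) = 308 + ((⅐)*9*(1 + 9))*(-273) = 308 + ((⅐)*9*10)*(-273) = 308 + (90/7)*(-273) = 308 - 3510 = -3202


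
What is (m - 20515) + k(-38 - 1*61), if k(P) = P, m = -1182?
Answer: -21796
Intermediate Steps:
(m - 20515) + k(-38 - 1*61) = (-1182 - 20515) + (-38 - 1*61) = -21697 + (-38 - 61) = -21697 - 99 = -21796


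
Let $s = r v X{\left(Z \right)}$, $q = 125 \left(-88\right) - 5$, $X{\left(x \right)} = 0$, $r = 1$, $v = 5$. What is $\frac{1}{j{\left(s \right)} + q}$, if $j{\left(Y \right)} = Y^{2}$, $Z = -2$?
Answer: $- \frac{1}{11005} \approx -9.0868 \cdot 10^{-5}$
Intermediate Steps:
$q = -11005$ ($q = -11000 - 5 = -11005$)
$s = 0$ ($s = 1 \cdot 5 \cdot 0 = 5 \cdot 0 = 0$)
$\frac{1}{j{\left(s \right)} + q} = \frac{1}{0^{2} - 11005} = \frac{1}{0 - 11005} = \frac{1}{-11005} = - \frac{1}{11005}$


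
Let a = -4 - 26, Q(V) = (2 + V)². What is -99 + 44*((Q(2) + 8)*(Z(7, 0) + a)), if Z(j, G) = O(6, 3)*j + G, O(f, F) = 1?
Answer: -24387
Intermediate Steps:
a = -30
Z(j, G) = G + j (Z(j, G) = 1*j + G = j + G = G + j)
-99 + 44*((Q(2) + 8)*(Z(7, 0) + a)) = -99 + 44*(((2 + 2)² + 8)*((0 + 7) - 30)) = -99 + 44*((4² + 8)*(7 - 30)) = -99 + 44*((16 + 8)*(-23)) = -99 + 44*(24*(-23)) = -99 + 44*(-552) = -99 - 24288 = -24387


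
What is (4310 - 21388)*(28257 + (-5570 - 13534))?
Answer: -156314934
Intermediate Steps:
(4310 - 21388)*(28257 + (-5570 - 13534)) = -17078*(28257 - 19104) = -17078*9153 = -156314934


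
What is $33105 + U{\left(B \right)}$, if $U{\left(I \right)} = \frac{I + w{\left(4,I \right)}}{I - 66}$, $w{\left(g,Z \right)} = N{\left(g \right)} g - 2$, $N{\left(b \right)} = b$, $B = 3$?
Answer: $\frac{2085598}{63} \approx 33105.0$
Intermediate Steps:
$w{\left(g,Z \right)} = -2 + g^{2}$ ($w{\left(g,Z \right)} = g g - 2 = g^{2} - 2 = -2 + g^{2}$)
$U{\left(I \right)} = \frac{14 + I}{-66 + I}$ ($U{\left(I \right)} = \frac{I - \left(2 - 4^{2}\right)}{I - 66} = \frac{I + \left(-2 + 16\right)}{-66 + I} = \frac{I + 14}{-66 + I} = \frac{14 + I}{-66 + I}$)
$33105 + U{\left(B \right)} = 33105 + \frac{14 + 3}{-66 + 3} = 33105 + \frac{1}{-63} \cdot 17 = 33105 - \frac{17}{63} = \frac{2085598}{63}$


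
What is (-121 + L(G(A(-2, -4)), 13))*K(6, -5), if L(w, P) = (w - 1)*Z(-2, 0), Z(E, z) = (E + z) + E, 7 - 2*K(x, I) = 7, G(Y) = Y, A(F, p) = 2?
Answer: 0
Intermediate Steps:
K(x, I) = 0 (K(x, I) = 7/2 - ½*7 = 7/2 - 7/2 = 0)
Z(E, z) = z + 2*E
L(w, P) = 4 - 4*w (L(w, P) = (w - 1)*(0 + 2*(-2)) = (-1 + w)*(0 - 4) = (-1 + w)*(-4) = 4 - 4*w)
(-121 + L(G(A(-2, -4)), 13))*K(6, -5) = (-121 + (4 - 4*2))*0 = (-121 + (4 - 8))*0 = (-121 - 4)*0 = -125*0 = 0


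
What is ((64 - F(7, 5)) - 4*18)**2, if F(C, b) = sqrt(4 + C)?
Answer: (8 + sqrt(11))**2 ≈ 128.07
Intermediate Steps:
((64 - F(7, 5)) - 4*18)**2 = ((64 - sqrt(4 + 7)) - 4*18)**2 = ((64 - sqrt(11)) - 72)**2 = (-8 - sqrt(11))**2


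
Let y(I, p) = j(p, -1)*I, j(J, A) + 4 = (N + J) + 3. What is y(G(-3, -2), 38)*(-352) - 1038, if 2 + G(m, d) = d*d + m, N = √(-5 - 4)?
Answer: 11986 + 1056*I ≈ 11986.0 + 1056.0*I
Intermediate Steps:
N = 3*I (N = √(-9) = 3*I ≈ 3.0*I)
G(m, d) = -2 + m + d² (G(m, d) = -2 + (d*d + m) = -2 + (d² + m) = -2 + (m + d²) = -2 + m + d²)
j(J, A) = -1 + J + 3*I (j(J, A) = -4 + ((3*I + J) + 3) = -4 + ((J + 3*I) + 3) = -4 + (3 + J + 3*I) = -1 + J + 3*I)
y(I, p) = I*(-1 + p + 3*I) (y(I, p) = (-1 + p + 3*I)*I = I*(-1 + p + 3*I))
y(G(-3, -2), 38)*(-352) - 1038 = ((-2 - 3 + (-2)²)*(-1 + 38 + 3*I))*(-352) - 1038 = ((-2 - 3 + 4)*(37 + 3*I))*(-352) - 1038 = -(37 + 3*I)*(-352) - 1038 = (-37 - 3*I)*(-352) - 1038 = (13024 + 1056*I) - 1038 = 11986 + 1056*I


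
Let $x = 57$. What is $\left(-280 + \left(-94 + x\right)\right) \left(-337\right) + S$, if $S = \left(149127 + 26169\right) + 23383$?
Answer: $305508$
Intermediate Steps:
$S = 198679$ ($S = 175296 + 23383 = 198679$)
$\left(-280 + \left(-94 + x\right)\right) \left(-337\right) + S = \left(-280 + \left(-94 + 57\right)\right) \left(-337\right) + 198679 = \left(-280 - 37\right) \left(-337\right) + 198679 = \left(-317\right) \left(-337\right) + 198679 = 106829 + 198679 = 305508$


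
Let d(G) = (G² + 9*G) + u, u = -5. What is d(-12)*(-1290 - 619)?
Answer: -59179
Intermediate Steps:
d(G) = -5 + G² + 9*G (d(G) = (G² + 9*G) - 5 = -5 + G² + 9*G)
d(-12)*(-1290 - 619) = (-5 + (-12)² + 9*(-12))*(-1290 - 619) = (-5 + 144 - 108)*(-1909) = 31*(-1909) = -59179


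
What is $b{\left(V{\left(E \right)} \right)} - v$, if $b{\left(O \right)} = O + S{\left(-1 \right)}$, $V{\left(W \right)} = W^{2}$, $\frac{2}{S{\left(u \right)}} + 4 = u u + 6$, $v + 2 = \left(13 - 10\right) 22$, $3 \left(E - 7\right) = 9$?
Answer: $\frac{110}{3} \approx 36.667$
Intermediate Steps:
$E = 10$ ($E = 7 + \frac{1}{3} \cdot 9 = 7 + 3 = 10$)
$v = 64$ ($v = -2 + \left(13 - 10\right) 22 = -2 + 3 \cdot 22 = -2 + 66 = 64$)
$S{\left(u \right)} = \frac{2}{2 + u^{2}}$ ($S{\left(u \right)} = \frac{2}{-4 + \left(u u + 6\right)} = \frac{2}{-4 + \left(u^{2} + 6\right)} = \frac{2}{-4 + \left(6 + u^{2}\right)} = \frac{2}{2 + u^{2}}$)
$b{\left(O \right)} = \frac{2}{3} + O$ ($b{\left(O \right)} = O + \frac{2}{2 + \left(-1\right)^{2}} = O + \frac{2}{2 + 1} = O + \frac{2}{3} = \frac{2}{3} + O$)
$b{\left(V{\left(E \right)} \right)} - v = \left(\frac{2}{3} + 10^{2}\right) - 64 = \left(\frac{2}{3} + 100\right) - 64 = \frac{302}{3} - 64 = \frac{110}{3}$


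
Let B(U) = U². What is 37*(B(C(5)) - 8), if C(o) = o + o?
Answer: 3404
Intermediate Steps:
C(o) = 2*o
37*(B(C(5)) - 8) = 37*((2*5)² - 8) = 37*(10² - 8) = 37*(100 - 8) = 37*92 = 3404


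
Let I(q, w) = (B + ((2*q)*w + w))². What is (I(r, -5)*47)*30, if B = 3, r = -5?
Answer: 3248640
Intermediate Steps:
I(q, w) = (3 + w + 2*q*w)² (I(q, w) = (3 + ((2*q)*w + w))² = (3 + (2*q*w + w))² = (3 + (w + 2*q*w))² = (3 + w + 2*q*w)²)
(I(r, -5)*47)*30 = ((3 - 5 + 2*(-5)*(-5))²*47)*30 = ((3 - 5 + 50)²*47)*30 = (48²*47)*30 = (2304*47)*30 = 108288*30 = 3248640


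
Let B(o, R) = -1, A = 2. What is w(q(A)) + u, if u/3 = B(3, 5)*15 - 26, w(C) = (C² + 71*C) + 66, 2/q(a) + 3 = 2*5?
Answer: -1795/49 ≈ -36.633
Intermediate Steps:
q(a) = 2/7 (q(a) = 2/(-3 + 2*5) = 2/(-3 + 10) = 2/7)
w(C) = 66 + C² + 71*C
u = -123 (u = 3*(-1*15 - 26) = 3*(-15 - 26) = 3*(-41) = -123)
w(q(A)) + u = (66 + (2/7)² + 71*(2/7)) - 123 = (66 + 4/49 + 142/7) - 123 = 4232/49 - 123 = -1795/49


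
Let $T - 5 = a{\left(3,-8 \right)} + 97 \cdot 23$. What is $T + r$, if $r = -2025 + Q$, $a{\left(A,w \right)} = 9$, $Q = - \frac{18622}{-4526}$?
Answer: $\frac{507171}{2263} \approx 224.11$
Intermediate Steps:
$Q = \frac{9311}{2263}$ ($Q = \left(-18622\right) \left(- \frac{1}{4526}\right) = \frac{9311}{2263} \approx 4.1144$)
$r = - \frac{4573264}{2263}$ ($r = -2025 + \frac{9311}{2263} = - \frac{4573264}{2263} \approx -2020.9$)
$T = 2245$ ($T = 5 + \left(9 + 97 \cdot 23\right) = 5 + \left(9 + 2231\right) = 5 + 2240 = 2245$)
$T + r = 2245 - \frac{4573264}{2263} = \frac{507171}{2263}$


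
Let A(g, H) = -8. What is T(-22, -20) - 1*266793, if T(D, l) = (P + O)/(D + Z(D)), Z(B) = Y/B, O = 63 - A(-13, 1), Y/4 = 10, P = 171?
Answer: -34951214/131 ≈ -2.6680e+5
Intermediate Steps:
Y = 40 (Y = 4*10 = 40)
O = 71 (O = 63 - 1*(-8) = 63 + 8 = 71)
Z(B) = 40/B
T(D, l) = 242/(D + 40/D) (T(D, l) = (171 + 71)/(D + 40/D) = 242/(D + 40/D))
T(-22, -20) - 1*266793 = 242*(-22)/(40 + (-22)**2) - 1*266793 = 242*(-22)/(40 + 484) - 266793 = 242*(-22)/524 - 266793 = 242*(-22)*(1/524) - 266793 = -1331/131 - 266793 = -34951214/131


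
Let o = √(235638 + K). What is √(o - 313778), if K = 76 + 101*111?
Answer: √(-313778 + 5*√9877) ≈ 559.71*I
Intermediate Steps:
K = 11287 (K = 76 + 11211 = 11287)
o = 5*√9877 (o = √(235638 + 11287) = √246925 = 5*√9877 ≈ 496.92)
√(o - 313778) = √(5*√9877 - 313778) = √(-313778 + 5*√9877)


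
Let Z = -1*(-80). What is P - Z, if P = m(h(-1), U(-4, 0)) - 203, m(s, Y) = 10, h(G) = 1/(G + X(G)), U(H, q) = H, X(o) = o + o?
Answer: -273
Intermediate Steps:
X(o) = 2*o
h(G) = 1/(3*G) (h(G) = 1/(G + 2*G) = 1/(3*G))
Z = 80
P = -193 (P = 10 - 203 = -193)
P - Z = -193 - 1*80 = -193 - 80 = -273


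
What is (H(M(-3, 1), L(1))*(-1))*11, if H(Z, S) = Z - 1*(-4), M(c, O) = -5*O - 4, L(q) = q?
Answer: 55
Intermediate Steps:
M(c, O) = -4 - 5*O
H(Z, S) = 4 + Z (H(Z, S) = Z + 4 = 4 + Z)
(H(M(-3, 1), L(1))*(-1))*11 = ((4 + (-4 - 5*1))*(-1))*11 = ((4 + (-4 - 5))*(-1))*11 = ((4 - 9)*(-1))*11 = -5*(-1)*11 = 5*11 = 55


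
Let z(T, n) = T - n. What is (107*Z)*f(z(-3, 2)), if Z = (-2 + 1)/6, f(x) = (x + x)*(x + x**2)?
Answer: 10700/3 ≈ 3566.7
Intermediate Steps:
f(x) = 2*x*(x + x**2) (f(x) = (2*x)*(x + x**2) = 2*x*(x + x**2))
Z = -1/6 (Z = -1*1/6 = -1/6 ≈ -0.16667)
(107*Z)*f(z(-3, 2)) = (107*(-1/6))*(2*(-3 - 1*2)**2*(1 + (-3 - 1*2))) = -107*(-3 - 2)**2*(1 + (-3 - 2))/3 = -107*(-5)**2*(1 - 5)/3 = -107*25*(-4)/3 = -107/6*(-200) = 10700/3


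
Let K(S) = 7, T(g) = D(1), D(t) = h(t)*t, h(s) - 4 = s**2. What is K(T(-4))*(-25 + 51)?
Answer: 182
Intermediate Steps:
h(s) = 4 + s**2
D(t) = t*(4 + t**2) (D(t) = (4 + t**2)*t = t*(4 + t**2))
T(g) = 5 (T(g) = 1*(4 + 1**2) = 1*(4 + 1) = 1*5 = 5)
K(T(-4))*(-25 + 51) = 7*(-25 + 51) = 7*26 = 182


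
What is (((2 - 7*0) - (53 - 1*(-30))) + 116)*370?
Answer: 12950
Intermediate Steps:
(((2 - 7*0) - (53 - 1*(-30))) + 116)*370 = (((2 + 0) - (53 + 30)) + 116)*370 = ((2 - 1*83) + 116)*370 = ((2 - 83) + 116)*370 = (-81 + 116)*370 = 35*370 = 12950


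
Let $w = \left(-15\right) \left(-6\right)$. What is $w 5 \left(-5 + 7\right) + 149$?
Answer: $1049$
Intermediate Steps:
$w = 90$
$w 5 \left(-5 + 7\right) + 149 = 90 \cdot 5 \left(-5 + 7\right) + 149 = 90 \cdot 5 \cdot 2 + 149 = 90 \cdot 10 + 149 = 900 + 149 = 1049$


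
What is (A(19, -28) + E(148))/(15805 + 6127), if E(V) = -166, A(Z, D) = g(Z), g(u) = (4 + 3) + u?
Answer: -35/5483 ≈ -0.0063834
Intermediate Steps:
g(u) = 7 + u
A(Z, D) = 7 + Z
(A(19, -28) + E(148))/(15805 + 6127) = ((7 + 19) - 166)/(15805 + 6127) = (26 - 166)/21932 = -140*1/21932 = -35/5483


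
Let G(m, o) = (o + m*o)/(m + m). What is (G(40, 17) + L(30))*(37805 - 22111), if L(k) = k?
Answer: 24302159/40 ≈ 6.0755e+5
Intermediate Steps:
G(m, o) = (o + m*o)/(2*m) (G(m, o) = (o + m*o)/((2*m)) = (o + m*o)*(1/(2*m)) = (o + m*o)/(2*m))
(G(40, 17) + L(30))*(37805 - 22111) = ((1/2)*17*(1 + 40)/40 + 30)*(37805 - 22111) = ((1/2)*17*(1/40)*41 + 30)*15694 = (697/80 + 30)*15694 = (3097/80)*15694 = 24302159/40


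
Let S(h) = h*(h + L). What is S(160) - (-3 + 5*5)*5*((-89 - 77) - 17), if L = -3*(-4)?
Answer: 47650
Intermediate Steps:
L = 12
S(h) = h*(12 + h) (S(h) = h*(h + 12) = h*(12 + h))
S(160) - (-3 + 5*5)*5*((-89 - 77) - 17) = 160*(12 + 160) - (-3 + 5*5)*5*((-89 - 77) - 17) = 160*172 - (-3 + 25)*5*(-166 - 17) = 27520 - 22*5*(-183) = 27520 - 110*(-183) = 27520 - 1*(-20130) = 27520 + 20130 = 47650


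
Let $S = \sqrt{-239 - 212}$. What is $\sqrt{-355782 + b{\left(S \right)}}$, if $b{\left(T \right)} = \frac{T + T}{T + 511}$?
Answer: $\sqrt{2} \sqrt{\frac{-90902301 - 177890 i \sqrt{451}}{511 + i \sqrt{451}}} \approx 6.9555 \cdot 10^{-5} + 596.47 i$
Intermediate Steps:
$S = i \sqrt{451}$ ($S = \sqrt{-451} = i \sqrt{451} \approx 21.237 i$)
$b{\left(T \right)} = \frac{2 T}{511 + T}$
$\sqrt{-355782 + b{\left(S \right)}} = \sqrt{-355782 + \frac{2 i \sqrt{451}}{511 + i \sqrt{451}}}$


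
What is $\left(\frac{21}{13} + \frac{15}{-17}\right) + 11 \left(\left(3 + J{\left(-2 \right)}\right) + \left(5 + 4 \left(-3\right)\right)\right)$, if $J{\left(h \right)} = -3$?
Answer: $- \frac{16855}{221} \approx -76.267$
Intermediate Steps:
$\left(\frac{21}{13} + \frac{15}{-17}\right) + 11 \left(\left(3 + J{\left(-2 \right)}\right) + \left(5 + 4 \left(-3\right)\right)\right) = \left(\frac{21}{13} + \frac{15}{-17}\right) + 11 \left(\left(3 - 3\right) + \left(5 + 4 \left(-3\right)\right)\right) = \left(21 \cdot \frac{1}{13} + 15 \left(- \frac{1}{17}\right)\right) + 11 \left(0 + \left(5 - 12\right)\right) = \left(\frac{21}{13} - \frac{15}{17}\right) + 11 \left(0 - 7\right) = \frac{162}{221} + 11 \left(-7\right) = \frac{162}{221} - 77 = - \frac{16855}{221}$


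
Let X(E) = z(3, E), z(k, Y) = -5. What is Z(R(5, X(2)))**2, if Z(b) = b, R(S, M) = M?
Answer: 25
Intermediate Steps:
X(E) = -5
Z(R(5, X(2)))**2 = (-5)**2 = 25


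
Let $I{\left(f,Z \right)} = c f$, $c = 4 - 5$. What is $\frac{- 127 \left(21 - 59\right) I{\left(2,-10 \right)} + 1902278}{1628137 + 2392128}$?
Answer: $\frac{1892626}{4020265} \approx 0.47077$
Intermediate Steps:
$c = -1$ ($c = 4 - 5 = -1$)
$I{\left(f,Z \right)} = - f$
$\frac{- 127 \left(21 - 59\right) I{\left(2,-10 \right)} + 1902278}{1628137 + 2392128} = \frac{- 127 \left(21 - 59\right) \left(\left(-1\right) 2\right) + 1902278}{1628137 + 2392128} = \frac{- 127 \left(21 - 59\right) \left(-2\right) + 1902278}{4020265} = \left(\left(-127\right) \left(-38\right) \left(-2\right) + 1902278\right) \frac{1}{4020265} = \left(4826 \left(-2\right) + 1902278\right) \frac{1}{4020265} = \left(-9652 + 1902278\right) \frac{1}{4020265} = 1892626 \cdot \frac{1}{4020265} = \frac{1892626}{4020265}$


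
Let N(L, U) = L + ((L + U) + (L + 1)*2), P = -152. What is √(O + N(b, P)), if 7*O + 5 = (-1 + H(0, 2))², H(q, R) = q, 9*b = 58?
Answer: I*√55034/21 ≈ 11.171*I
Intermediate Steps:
b = 58/9 (b = (⅑)*58 = 58/9 ≈ 6.4444)
O = -4/7 (O = -5/7 + (-1 + 0)²/7 = -5/7 + (⅐)*(-1)² = -5/7 + (⅐)*1 = -5/7 + ⅐ = -4/7 ≈ -0.57143)
N(L, U) = 2 + U + 4*L (N(L, U) = L + ((L + U) + (1 + L)*2) = L + ((L + U) + (2 + 2*L)) = L + (2 + U + 3*L) = 2 + U + 4*L)
√(O + N(b, P)) = √(-4/7 + (2 - 152 + 4*(58/9))) = √(-4/7 + (2 - 152 + 232/9)) = √(-4/7 - 1118/9) = √(-7862/63) = I*√55034/21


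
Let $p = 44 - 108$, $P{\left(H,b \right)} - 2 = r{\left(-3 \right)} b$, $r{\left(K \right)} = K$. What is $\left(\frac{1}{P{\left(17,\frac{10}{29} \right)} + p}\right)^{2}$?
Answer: $\frac{841}{3341584} \approx 0.00025168$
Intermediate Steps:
$P{\left(H,b \right)} = 2 - 3 b$
$p = -64$
$\left(\frac{1}{P{\left(17,\frac{10}{29} \right)} + p}\right)^{2} = \left(\frac{1}{\left(2 - 3 \cdot \frac{10}{29}\right) - 64}\right)^{2} = \left(\frac{1}{\left(2 - 3 \cdot 10 \cdot \frac{1}{29}\right) - 64}\right)^{2} = \left(\frac{1}{\left(2 - \frac{30}{29}\right) - 64}\right)^{2} = \left(\frac{1}{\frac{28}{29} - 64}\right)^{2} = \left(\frac{1}{- \frac{1828}{29}}\right)^{2} = \left(- \frac{29}{1828}\right)^{2} = \frac{841}{3341584}$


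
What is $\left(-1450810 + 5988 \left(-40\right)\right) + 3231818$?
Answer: $1541488$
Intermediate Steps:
$\left(-1450810 + 5988 \left(-40\right)\right) + 3231818 = \left(-1450810 - 239520\right) + 3231818 = -1690330 + 3231818 = 1541488$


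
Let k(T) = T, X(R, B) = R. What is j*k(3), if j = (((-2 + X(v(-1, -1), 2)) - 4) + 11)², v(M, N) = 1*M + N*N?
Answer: 75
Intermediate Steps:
v(M, N) = M + N²
j = 25 (j = (((-2 + (-1 + (-1)²)) - 4) + 11)² = (((-2 + (-1 + 1)) - 4) + 11)² = (((-2 + 0) - 4) + 11)² = ((-2 - 4) + 11)² = (-6 + 11)² = 5² = 25)
j*k(3) = 25*3 = 75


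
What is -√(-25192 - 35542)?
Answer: -I*√60734 ≈ -246.44*I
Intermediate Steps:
-√(-25192 - 35542) = -√(-60734) = -I*√60734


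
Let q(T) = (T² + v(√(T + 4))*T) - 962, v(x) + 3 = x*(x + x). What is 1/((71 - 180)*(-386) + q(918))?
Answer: 1/2573874 ≈ 3.8852e-7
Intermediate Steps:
v(x) = -3 + 2*x² (v(x) = -3 + x*(x + x) = -3 + x*(2*x) = -3 + 2*x²)
q(T) = -962 + T² + T*(5 + 2*T) (q(T) = (T² + (-3 + 2*(√(T + 4))²)*T) - 962 = (T² + (-3 + 2*(√(4 + T))²)*T) - 962 = (T² + (-3 + 2*(4 + T))*T) - 962 = (T² + (-3 + (8 + 2*T))*T) - 962 = (T² + (5 + 2*T)*T) - 962 = (T² + T*(5 + 2*T)) - 962 = -962 + T² + T*(5 + 2*T))
1/((71 - 180)*(-386) + q(918)) = 1/((71 - 180)*(-386) + (-962 + 3*918² + 5*918)) = 1/(-109*(-386) + (-962 + 3*842724 + 4590)) = 1/(42074 + (-962 + 2528172 + 4590)) = 1/(42074 + 2531800) = 1/2573874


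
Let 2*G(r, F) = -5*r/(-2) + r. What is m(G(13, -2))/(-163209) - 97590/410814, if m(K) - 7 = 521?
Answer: -896915339/3724919007 ≈ -0.24079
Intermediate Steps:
G(r, F) = 7*r/4 (G(r, F) = (-5*r/(-2) + r)/2 = (-5*r*(-1)/2 + r)/2 = (-(-5)*r/2 + r)/2 = (5*r/2 + r)/2 = (7*r/2)/2 = 7*r/4)
m(K) = 528 (m(K) = 7 + 521 = 528)
m(G(13, -2))/(-163209) - 97590/410814 = 528/(-163209) - 97590/410814 = 528*(-1/163209) - 97590*1/410814 = -176/54403 - 16265/68469 = -896915339/3724919007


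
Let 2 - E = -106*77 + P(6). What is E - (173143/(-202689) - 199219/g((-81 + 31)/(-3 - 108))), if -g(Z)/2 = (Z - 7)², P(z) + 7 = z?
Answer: 1252051350511013/214254028962 ≈ 5843.8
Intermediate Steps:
P(z) = -7 + z
g(Z) = -2*(-7 + Z)² (g(Z) = -2*(Z - 7)² = -2*(-7 + Z)²)
E = 8165 (E = 2 - (-106*77 + (-7 + 6)) = 2 - (-8162 - 1) = 2 - 1*(-8163) = 2 + 8163 = 8165)
E - (173143/(-202689) - 199219/g((-81 + 31)/(-3 - 108))) = 8165 - (173143/(-202689) - 199219*(-1/(2*(-7 + (-81 + 31)/(-3 - 108))²))) = 8165 - (173143*(-1/202689) - 199219*(-1/(2*(-7 - 50/(-111))²))) = 8165 - (-173143/202689 - 199219*(-1/(2*(-7 - 50*(-1/111))²))) = 8165 - (-173143/202689 - 199219*(-1/(2*(-7 + 50/111)²))) = 8165 - (-173143/202689 - 199219/((-2*(-727/111)²))) = 8165 - (-173143/202689 - 199219/((-2*528529/12321))) = 8165 - (-173143/202689 - 199219/(-1057058/12321)) = 8165 - (-173143/202689 - 199219*(-12321/1057058)) = 8165 - (-173143/202689 + 2454577299/1057058) = 8165 - 1*497332795963717/214254028962 = 8165 - 497332795963717/214254028962 = 1252051350511013/214254028962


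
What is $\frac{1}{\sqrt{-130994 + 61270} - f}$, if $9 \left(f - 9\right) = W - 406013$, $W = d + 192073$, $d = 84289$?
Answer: $\frac{64785}{933001808} - \frac{9 i \sqrt{17431}}{933001808} \approx 6.9437 \cdot 10^{-5} - 1.2736 \cdot 10^{-6} i$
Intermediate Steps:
$W = 276362$ ($W = 84289 + 192073 = 276362$)
$f = - \frac{43190}{3}$ ($f = 9 + \frac{276362 - 406013}{9} = 9 + \frac{1}{9} \left(-129651\right) = 9 - \frac{43217}{3} = - \frac{43190}{3} \approx -14397.0$)
$\frac{1}{\sqrt{-130994 + 61270} - f} = \frac{1}{\sqrt{-130994 + 61270} - - \frac{43190}{3}} = \frac{1}{\sqrt{-69724} + \frac{43190}{3}} = \frac{1}{2 i \sqrt{17431} + \frac{43190}{3}} = \frac{1}{\frac{43190}{3} + 2 i \sqrt{17431}}$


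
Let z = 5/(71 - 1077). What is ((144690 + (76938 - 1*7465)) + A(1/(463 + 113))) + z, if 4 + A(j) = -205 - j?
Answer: 61988462569/289728 ≈ 2.1395e+5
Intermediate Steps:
A(j) = -209 - j (A(j) = -4 + (-205 - j) = -209 - j)
z = -5/1006 (z = 5/(-1006) = -1/1006*5 = -5/1006 ≈ -0.0049702)
((144690 + (76938 - 1*7465)) + A(1/(463 + 113))) + z = ((144690 + (76938 - 1*7465)) + (-209 - 1/(463 + 113))) - 5/1006 = ((144690 + (76938 - 7465)) + (-209 - 1/576)) - 5/1006 = ((144690 + 69473) + (-209 - 1*1/576)) - 5/1006 = (214163 + (-209 - 1/576)) - 5/1006 = (214163 - 120385/576) - 5/1006 = 123237503/576 - 5/1006 = 61988462569/289728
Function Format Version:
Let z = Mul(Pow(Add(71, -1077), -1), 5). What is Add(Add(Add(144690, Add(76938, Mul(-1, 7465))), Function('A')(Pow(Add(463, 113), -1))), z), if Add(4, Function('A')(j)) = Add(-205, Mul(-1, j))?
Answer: Rational(61988462569, 289728) ≈ 2.1395e+5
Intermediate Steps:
Function('A')(j) = Add(-209, Mul(-1, j)) (Function('A')(j) = Add(-4, Add(-205, Mul(-1, j))) = Add(-209, Mul(-1, j)))
z = Rational(-5, 1006) (z = Mul(Pow(-1006, -1), 5) = Mul(Rational(-1, 1006), 5) = Rational(-5, 1006) ≈ -0.0049702)
Add(Add(Add(144690, Add(76938, Mul(-1, 7465))), Function('A')(Pow(Add(463, 113), -1))), z) = Add(Add(Add(144690, Add(76938, Mul(-1, 7465))), Add(-209, Mul(-1, Pow(Add(463, 113), -1)))), Rational(-5, 1006)) = Add(Add(Add(144690, Add(76938, -7465)), Add(-209, Mul(-1, Pow(576, -1)))), Rational(-5, 1006)) = Add(Add(Add(144690, 69473), Add(-209, Mul(-1, Rational(1, 576)))), Rational(-5, 1006)) = Add(Add(214163, Add(-209, Rational(-1, 576))), Rational(-5, 1006)) = Add(Add(214163, Rational(-120385, 576)), Rational(-5, 1006)) = Add(Rational(123237503, 576), Rational(-5, 1006)) = Rational(61988462569, 289728)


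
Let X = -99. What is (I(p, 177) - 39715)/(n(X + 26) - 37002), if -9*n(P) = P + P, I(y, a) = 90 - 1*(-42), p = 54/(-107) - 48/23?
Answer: 356247/332872 ≈ 1.0702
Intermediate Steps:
p = -6378/2461 (p = 54*(-1/107) - 48*1/23 = -54/107 - 48/23 = -6378/2461 ≈ -2.5916)
I(y, a) = 132 (I(y, a) = 90 + 42 = 132)
n(P) = -2*P/9 (n(P) = -(P + P)/9 = -2*P/9)
(I(p, 177) - 39715)/(n(X + 26) - 37002) = (132 - 39715)/(-2*(-99 + 26)/9 - 37002) = -39583/(-2/9*(-73) - 37002) = -39583/(146/9 - 37002) = -39583/(-332872/9) = -39583*(-9/332872) = 356247/332872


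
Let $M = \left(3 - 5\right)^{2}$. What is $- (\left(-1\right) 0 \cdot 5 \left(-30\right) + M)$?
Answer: $-4$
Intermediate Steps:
$M = 4$ ($M = \left(-2\right)^{2} = 4$)
$- (\left(-1\right) 0 \cdot 5 \left(-30\right) + M) = - (\left(-1\right) 0 \cdot 5 \left(-30\right) + 4) = - (0 \cdot 5 \left(-30\right) + 4) = - (0 \left(-30\right) + 4) = - (0 + 4) = \left(-1\right) 4 = -4$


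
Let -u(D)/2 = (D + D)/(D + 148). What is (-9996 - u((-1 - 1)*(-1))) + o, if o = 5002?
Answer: -374546/75 ≈ -4993.9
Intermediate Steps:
u(D) = -4*D/(148 + D) (u(D) = -2*(D + D)/(D + 148) = -2*2*D/(148 + D) = -4*D/(148 + D))
(-9996 - u((-1 - 1)*(-1))) + o = (-9996 - (-4)*(-1 - 1)*(-1)/(148 + (-1 - 1)*(-1))) + 5002 = (-9996 - (-4)*(-2*(-1))/(148 - 2*(-1))) + 5002 = (-9996 - (-4)*2/(148 + 2)) + 5002 = (-9996 - (-4)*2/150) + 5002 = (-9996 - 1*(-4/75)) + 5002 = (-9996 + 4/75) + 5002 = -749696/75 + 5002 = -374546/75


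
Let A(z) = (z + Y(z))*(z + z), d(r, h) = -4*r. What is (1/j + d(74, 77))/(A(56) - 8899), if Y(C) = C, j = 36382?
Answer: -10769071/132612390 ≈ -0.081207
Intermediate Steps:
A(z) = 4*z² (A(z) = (z + z)*(z + z) = (2*z)*(2*z) = 4*z²)
(1/j + d(74, 77))/(A(56) - 8899) = (1/36382 - 4*74)/(4*56² - 8899) = (1/36382 - 296)/(4*3136 - 8899) = -10769071/(36382*(12544 - 8899)) = -10769071/36382/3645 = -10769071/36382*1/3645 = -10769071/132612390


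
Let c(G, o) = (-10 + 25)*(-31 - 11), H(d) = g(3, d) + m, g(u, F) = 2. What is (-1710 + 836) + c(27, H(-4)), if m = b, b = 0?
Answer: -1504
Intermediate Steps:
m = 0
H(d) = 2 (H(d) = 2 + 0 = 2)
c(G, o) = -630 (c(G, o) = 15*(-42) = -630)
(-1710 + 836) + c(27, H(-4)) = (-1710 + 836) - 630 = -874 - 630 = -1504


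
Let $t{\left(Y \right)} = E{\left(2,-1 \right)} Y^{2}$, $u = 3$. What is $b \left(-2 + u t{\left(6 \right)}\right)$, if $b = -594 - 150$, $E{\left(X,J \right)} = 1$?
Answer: $-78864$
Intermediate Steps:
$t{\left(Y \right)} = Y^{2}$ ($t{\left(Y \right)} = 1 Y^{2} = Y^{2}$)
$b = -744$ ($b = -594 - 150 = -744$)
$b \left(-2 + u t{\left(6 \right)}\right) = - 744 \left(-2 + 3 \cdot 6^{2}\right) = - 744 \left(-2 + 3 \cdot 36\right) = - 744 \left(-2 + 108\right) = \left(-744\right) 106 = -78864$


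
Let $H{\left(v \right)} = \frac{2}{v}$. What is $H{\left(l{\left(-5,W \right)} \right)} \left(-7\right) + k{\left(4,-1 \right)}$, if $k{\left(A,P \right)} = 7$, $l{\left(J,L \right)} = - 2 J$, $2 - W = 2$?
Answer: $\frac{28}{5} \approx 5.6$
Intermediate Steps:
$W = 0$ ($W = 2 - 2 = 0$)
$H{\left(l{\left(-5,W \right)} \right)} \left(-7\right) + k{\left(4,-1 \right)} = \frac{2}{\left(-2\right) \left(-5\right)} \left(-7\right) + 7 = \frac{2}{10} \left(-7\right) + 7 = 2 \cdot \frac{1}{10} \left(-7\right) + 7 = \frac{1}{5} \left(-7\right) + 7 = - \frac{7}{5} + 7 = \frac{28}{5}$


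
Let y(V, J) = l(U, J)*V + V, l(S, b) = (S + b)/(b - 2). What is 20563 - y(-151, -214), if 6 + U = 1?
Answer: 1502431/72 ≈ 20867.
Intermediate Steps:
U = -5 (U = -6 + 1 = -5)
l(S, b) = (S + b)/(-2 + b)
y(V, J) = V + V*(-5 + J)/(-2 + J) (y(V, J) = ((-5 + J)/(-2 + J))*V + V = V*(-5 + J)/(-2 + J) + V = V + V*(-5 + J)/(-2 + J))
20563 - y(-151, -214) = 20563 - (-151)*(-7 + 2*(-214))/(-2 - 214) = 20563 - (-151)*(-7 - 428)/(-216) = 20563 - (-151)*(-1)*(-435)/216 = 20563 - 1*(-21895/72) = 20563 + 21895/72 = 1502431/72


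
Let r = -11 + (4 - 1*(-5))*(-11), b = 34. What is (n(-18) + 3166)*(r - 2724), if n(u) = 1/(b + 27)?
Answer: -547321918/61 ≈ -8.9725e+6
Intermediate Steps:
r = -110 (r = -11 + (4 + 5)*(-11) = -11 + 9*(-11) = -11 - 99 = -110)
n(u) = 1/61 (n(u) = 1/(34 + 27) = 1/61)
(n(-18) + 3166)*(r - 2724) = (1/61 + 3166)*(-110 - 2724) = (193127/61)*(-2834) = -547321918/61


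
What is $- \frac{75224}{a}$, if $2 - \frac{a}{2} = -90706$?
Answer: $- \frac{9403}{22677} \approx -0.41465$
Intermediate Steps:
$a = 181416$ ($a = 4 - -181412 = 4 + 181412 = 181416$)
$- \frac{75224}{a} = - \frac{75224}{181416} = \left(-75224\right) \frac{1}{181416} = - \frac{9403}{22677}$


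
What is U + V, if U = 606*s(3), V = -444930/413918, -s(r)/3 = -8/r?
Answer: 1003114767/206959 ≈ 4846.9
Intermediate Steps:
s(r) = 24/r (s(r) = -(-24)/r = 24/r)
V = -222465/206959 (V = -444930*1/413918 = -222465/206959 ≈ -1.0749)
U = 4848 (U = 606*(24/3) = 606*(24*(⅓)) = 606*8 = 4848)
U + V = 4848 - 222465/206959 = 1003114767/206959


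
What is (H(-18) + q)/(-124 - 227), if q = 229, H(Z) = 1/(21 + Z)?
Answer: -688/1053 ≈ -0.65337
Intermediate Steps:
(H(-18) + q)/(-124 - 227) = (1/(21 - 18) + 229)/(-124 - 227) = (1/3 + 229)/(-351) = (⅓ + 229)*(-1/351) = (688/3)*(-1/351) = -688/1053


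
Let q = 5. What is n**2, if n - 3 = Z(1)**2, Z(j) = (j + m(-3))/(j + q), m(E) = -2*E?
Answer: 24649/1296 ≈ 19.019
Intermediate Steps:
Z(j) = (6 + j)/(5 + j) (Z(j) = (j - 2*(-3))/(j + 5) = (j + 6)/(5 + j) = (6 + j)/(5 + j))
n = 157/36 (n = 3 + ((6 + 1)/(5 + 1))**2 = 3 + (7/6)**2 = 3 + 49/36 = 157/36 ≈ 4.3611)
n**2 = (157/36)**2 = 24649/1296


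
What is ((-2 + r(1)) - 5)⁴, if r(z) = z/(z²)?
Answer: 1296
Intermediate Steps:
r(z) = 1/z (r(z) = z/z² = 1/z)
((-2 + r(1)) - 5)⁴ = ((-2 + 1/1) - 5)⁴ = ((-2 + 1) - 5)⁴ = (-1 - 5)⁴ = (-6)⁴ = 1296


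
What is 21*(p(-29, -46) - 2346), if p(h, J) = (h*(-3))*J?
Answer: -133308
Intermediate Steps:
p(h, J) = -3*J*h (p(h, J) = (-3*h)*J = -3*J*h)
21*(p(-29, -46) - 2346) = 21*(-3*(-46)*(-29) - 2346) = 21*(-4002 - 2346) = 21*(-6348) = -133308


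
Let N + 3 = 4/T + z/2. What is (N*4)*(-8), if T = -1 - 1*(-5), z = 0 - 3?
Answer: 112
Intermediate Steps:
z = -3
T = 4 (T = -1 + 5 = 4)
N = -7/2 (N = -3 + (4/4 - 3/2) = -3 + (4*(¼) - 3*½) = -3 + (1 - 3/2) = -3 - ½ = -7/2 ≈ -3.5000)
(N*4)*(-8) = -7/2*4*(-8) = -14*(-8) = 112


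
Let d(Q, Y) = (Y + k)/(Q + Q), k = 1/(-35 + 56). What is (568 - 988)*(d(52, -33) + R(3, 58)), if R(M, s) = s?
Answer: -314950/13 ≈ -24227.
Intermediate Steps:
k = 1/21 ≈ 0.047619
d(Q, Y) = (1/21 + Y)/(2*Q) (d(Q, Y) = (Y + 1/21)/(Q + Q) = (1/21 + Y)/((2*Q)) = (1/21 + Y)*(1/(2*Q)) = (1/21 + Y)/(2*Q))
(568 - 988)*(d(52, -33) + R(3, 58)) = (568 - 988)*((1/42)*(1 + 21*(-33))/52 + 58) = -420*((1/42)*(1/52)*(1 - 693) + 58) = -420*((1/42)*(1/52)*(-692) + 58) = -420*(-173/546 + 58) = -420*31495/546 = -314950/13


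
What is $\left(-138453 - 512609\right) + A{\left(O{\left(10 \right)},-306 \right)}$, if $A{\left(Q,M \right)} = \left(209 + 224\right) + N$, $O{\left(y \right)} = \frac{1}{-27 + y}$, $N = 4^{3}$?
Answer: $-650565$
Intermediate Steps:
$N = 64$
$A{\left(Q,M \right)} = 497$ ($A{\left(Q,M \right)} = \left(209 + 224\right) + 64 = 433 + 64 = 497$)
$\left(-138453 - 512609\right) + A{\left(O{\left(10 \right)},-306 \right)} = \left(-138453 - 512609\right) + 497 = -651062 + 497 = -650565$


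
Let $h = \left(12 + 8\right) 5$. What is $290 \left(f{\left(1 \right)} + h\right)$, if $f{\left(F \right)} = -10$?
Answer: $26100$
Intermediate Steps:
$h = 100$ ($h = 20 \cdot 5 = 100$)
$290 \left(f{\left(1 \right)} + h\right) = 290 \left(-10 + 100\right) = 290 \cdot 90 = 26100$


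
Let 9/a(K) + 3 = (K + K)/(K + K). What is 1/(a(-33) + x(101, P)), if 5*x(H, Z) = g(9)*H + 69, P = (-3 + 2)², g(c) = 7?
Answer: 10/1507 ≈ 0.0066357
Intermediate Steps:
P = 1 (P = (-1)² = 1)
x(H, Z) = 69/5 + 7*H/5 (x(H, Z) = (7*H + 69)/5 = (69 + 7*H)/5 = 69/5 + 7*H/5)
a(K) = -9/2 (a(K) = 9/(-3 + (K + K)/(K + K)) = 9/(-3 + (2*K)/((2*K))) = 9/(-3 + (2*K)*(1/(2*K))) = 9/(-3 + 1) = 9/(-2) = 9*(-½) = -9/2)
1/(a(-33) + x(101, P)) = 1/(-9/2 + (69/5 + (7/5)*101)) = 1/(-9/2 + (69/5 + 707/5)) = 1/(-9/2 + 776/5) = 1/(1507/10) = 10/1507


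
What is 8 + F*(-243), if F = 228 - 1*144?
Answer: -20404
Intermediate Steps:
F = 84 (F = 228 - 144 = 84)
8 + F*(-243) = 8 + 84*(-243) = 8 - 20412 = -20404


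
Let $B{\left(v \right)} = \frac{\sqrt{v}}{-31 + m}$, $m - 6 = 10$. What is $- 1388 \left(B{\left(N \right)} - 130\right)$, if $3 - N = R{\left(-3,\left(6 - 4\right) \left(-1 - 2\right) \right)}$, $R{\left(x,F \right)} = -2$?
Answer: $180440 + \frac{1388 \sqrt{5}}{15} \approx 1.8065 \cdot 10^{5}$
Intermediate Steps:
$m = 16$ ($m = 6 + 10 = 16$)
$N = 5$ ($N = 3 - -2 = 3 + 2 = 5$)
$B{\left(v \right)} = - \frac{\sqrt{v}}{15}$ ($B{\left(v \right)} = \frac{\sqrt{v}}{-31 + 16} = \frac{\sqrt{v}}{-15} = - \frac{\sqrt{v}}{15}$)
$- 1388 \left(B{\left(N \right)} - 130\right) = - 1388 \left(- \frac{\sqrt{5}}{15} - 130\right) = - 1388 \left(-130 - \frac{\sqrt{5}}{15}\right) = 180440 + \frac{1388 \sqrt{5}}{15}$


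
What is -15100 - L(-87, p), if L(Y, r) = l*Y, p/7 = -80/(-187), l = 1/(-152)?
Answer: -2295287/152 ≈ -15101.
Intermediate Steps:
l = -1/152 ≈ -0.0065789
p = 560/187 (p = 7*(-80/(-187)) = 7*(-80*(-1/187)) = 7*(80/187) = 560/187 ≈ 2.9947)
L(Y, r) = -Y/152
-15100 - L(-87, p) = -15100 - (-1)*(-87)/152 = -15100 - 1*87/152 = -15100 - 87/152 = -2295287/152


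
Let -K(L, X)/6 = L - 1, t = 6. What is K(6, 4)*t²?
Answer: -1080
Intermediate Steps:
K(L, X) = 6 - 6*L (K(L, X) = -6*(L - 1) = -6*(-1 + L) = 6 - 6*L)
K(6, 4)*t² = (6 - 6*6)*6² = (6 - 36)*36 = -30*36 = -1080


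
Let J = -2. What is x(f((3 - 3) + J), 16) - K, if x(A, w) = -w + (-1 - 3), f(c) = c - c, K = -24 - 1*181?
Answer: 185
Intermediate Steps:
K = -205 (K = -24 - 181 = -205)
f(c) = 0
x(A, w) = -4 - w (x(A, w) = -w - 4 = -4 - w)
x(f((3 - 3) + J), 16) - K = (-4 - 1*16) - 1*(-205) = (-4 - 16) + 205 = -20 + 205 = 185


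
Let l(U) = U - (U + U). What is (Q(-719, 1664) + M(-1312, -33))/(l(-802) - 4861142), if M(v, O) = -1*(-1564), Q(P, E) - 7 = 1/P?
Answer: -282387/873646115 ≈ -0.00032323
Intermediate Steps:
Q(P, E) = 7 + 1/P
l(U) = -U (l(U) = U - 2*U = -U)
M(v, O) = 1564
(Q(-719, 1664) + M(-1312, -33))/(l(-802) - 4861142) = ((7 + 1/(-719)) + 1564)/(-1*(-802) - 4861142) = ((7 - 1/719) + 1564)/(802 - 4861142) = (5032/719 + 1564)/(-4860340) = (1129548/719)*(-1/4860340) = -282387/873646115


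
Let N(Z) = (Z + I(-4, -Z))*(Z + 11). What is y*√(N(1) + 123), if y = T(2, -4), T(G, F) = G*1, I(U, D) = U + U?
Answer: 2*√39 ≈ 12.490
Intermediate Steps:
I(U, D) = 2*U
N(Z) = (-8 + Z)*(11 + Z) (N(Z) = (Z + 2*(-4))*(Z + 11) = (Z - 8)*(11 + Z) = (-8 + Z)*(11 + Z))
T(G, F) = G
y = 2
y*√(N(1) + 123) = 2*√((-88 + 1² + 3*1) + 123) = 2*√((-88 + 1 + 3) + 123) = 2*√(-84 + 123) = 2*√39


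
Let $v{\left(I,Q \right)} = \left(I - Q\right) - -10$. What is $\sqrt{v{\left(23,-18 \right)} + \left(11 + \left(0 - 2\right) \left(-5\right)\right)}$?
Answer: $6 \sqrt{2} \approx 8.4853$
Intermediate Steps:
$v{\left(I,Q \right)} = 10 + I - Q$ ($v{\left(I,Q \right)} = \left(I - Q\right) + 10 = 10 + I - Q$)
$\sqrt{v{\left(23,-18 \right)} + \left(11 + \left(0 - 2\right) \left(-5\right)\right)} = \sqrt{\left(10 + 23 - -18\right) + \left(11 + \left(0 - 2\right) \left(-5\right)\right)} = \sqrt{\left(10 + 23 + 18\right) + \left(11 - -10\right)} = \sqrt{51 + \left(11 + 10\right)} = \sqrt{51 + 21} = \sqrt{72} = 6 \sqrt{2}$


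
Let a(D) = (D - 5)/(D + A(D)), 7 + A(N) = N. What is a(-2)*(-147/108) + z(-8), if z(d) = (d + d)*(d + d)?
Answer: 101033/396 ≈ 255.13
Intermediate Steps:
A(N) = -7 + N
z(d) = 4*d² (z(d) = (2*d)*(2*d) = 4*d²)
a(D) = (-5 + D)/(-7 + 2*D) (a(D) = (D - 5)/(D + (-7 + D)) = (-5 + D)/(-7 + 2*D))
a(-2)*(-147/108) + z(-8) = ((-5 - 2)/(-7 + 2*(-2)))*(-147/108) + 4*(-8)² = (-7/(-7 - 4))*(-147*1/108) + 4*64 = (-7/(-11))*(-49/36) + 256 = -1/11*(-7)*(-49/36) + 256 = (7/11)*(-49/36) + 256 = -343/396 + 256 = 101033/396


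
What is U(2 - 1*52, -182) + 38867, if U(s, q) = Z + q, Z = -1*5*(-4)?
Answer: 38705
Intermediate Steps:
Z = 20 (Z = -5*(-4) = 20)
U(s, q) = 20 + q
U(2 - 1*52, -182) + 38867 = (20 - 182) + 38867 = -162 + 38867 = 38705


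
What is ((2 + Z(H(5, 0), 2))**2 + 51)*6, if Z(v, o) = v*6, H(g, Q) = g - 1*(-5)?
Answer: 23370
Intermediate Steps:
H(g, Q) = 5 + g (H(g, Q) = g + 5 = 5 + g)
Z(v, o) = 6*v
((2 + Z(H(5, 0), 2))**2 + 51)*6 = ((2 + 6*(5 + 5))**2 + 51)*6 = ((2 + 6*10)**2 + 51)*6 = ((2 + 60)**2 + 51)*6 = (62**2 + 51)*6 = (3844 + 51)*6 = 3895*6 = 23370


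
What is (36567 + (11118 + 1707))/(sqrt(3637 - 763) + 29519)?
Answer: 1458002448/871368487 - 49392*sqrt(2874)/871368487 ≈ 1.6702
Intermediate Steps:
(36567 + (11118 + 1707))/(sqrt(3637 - 763) + 29519) = (36567 + 12825)/(sqrt(2874) + 29519) = 49392/(29519 + sqrt(2874))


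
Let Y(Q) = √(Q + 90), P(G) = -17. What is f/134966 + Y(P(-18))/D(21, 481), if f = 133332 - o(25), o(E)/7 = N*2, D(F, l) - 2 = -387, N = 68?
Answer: 66190/67483 - √73/385 ≈ 0.95865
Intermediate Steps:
D(F, l) = -385 (D(F, l) = 2 - 387 = -385)
o(E) = 952 (o(E) = 7*(68*2) = 7*136 = 952)
Y(Q) = √(90 + Q)
f = 132380 (f = 133332 - 1*952 = 133332 - 952 = 132380)
f/134966 + Y(P(-18))/D(21, 481) = 132380/134966 + √(90 - 17)/(-385) = 132380*(1/134966) + √73*(-1/385) = 66190/67483 - √73/385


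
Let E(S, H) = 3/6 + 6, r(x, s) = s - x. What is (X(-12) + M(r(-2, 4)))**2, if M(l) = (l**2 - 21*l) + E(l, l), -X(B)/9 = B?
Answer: 2401/4 ≈ 600.25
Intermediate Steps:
E(S, H) = 13/2 (E(S, H) = 3*(1/6) + 6 = 1/2 + 6 = 13/2)
X(B) = -9*B
M(l) = 13/2 + l**2 - 21*l (M(l) = (l**2 - 21*l) + 13/2 = 13/2 + l**2 - 21*l)
(X(-12) + M(r(-2, 4)))**2 = (-9*(-12) + (13/2 + (4 - 1*(-2))**2 - 21*(4 - 1*(-2))))**2 = (108 + (13/2 + (4 + 2)**2 - 21*(4 + 2)))**2 = (108 + (13/2 + 6**2 - 21*6))**2 = (108 + (13/2 + 36 - 126))**2 = (108 - 167/2)**2 = (49/2)**2 = 2401/4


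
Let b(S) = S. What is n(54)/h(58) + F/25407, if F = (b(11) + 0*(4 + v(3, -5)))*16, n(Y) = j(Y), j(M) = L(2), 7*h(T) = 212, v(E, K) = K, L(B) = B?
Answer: 196505/2693142 ≈ 0.072965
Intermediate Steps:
h(T) = 212/7 (h(T) = (1/7)*212 = 212/7)
j(M) = 2
n(Y) = 2
F = 176 (F = (11 + 0*(4 - 5))*16 = (11 + 0*(-1))*16 = (11 + 0)*16 = 11*16 = 176)
n(54)/h(58) + F/25407 = 2/(212/7) + 176/25407 = 2*(7/212) + 176*(1/25407) = 7/106 + 176/25407 = 196505/2693142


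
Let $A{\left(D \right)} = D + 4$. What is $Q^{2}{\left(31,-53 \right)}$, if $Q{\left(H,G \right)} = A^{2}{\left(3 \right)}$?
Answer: $2401$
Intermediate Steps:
$A{\left(D \right)} = 4 + D$
$Q{\left(H,G \right)} = 49$ ($Q{\left(H,G \right)} = \left(4 + 3\right)^{2} = 7^{2} = 49$)
$Q^{2}{\left(31,-53 \right)} = 49^{2} = 2401$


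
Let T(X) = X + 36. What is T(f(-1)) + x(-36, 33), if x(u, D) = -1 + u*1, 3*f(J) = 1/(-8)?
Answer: -25/24 ≈ -1.0417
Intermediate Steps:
f(J) = -1/24 (f(J) = (1/3)/(-8) = (1/3)*(-1/8) = -1/24)
x(u, D) = -1 + u
T(X) = 36 + X
T(f(-1)) + x(-36, 33) = (36 - 1/24) + (-1 - 36) = 863/24 - 37 = -25/24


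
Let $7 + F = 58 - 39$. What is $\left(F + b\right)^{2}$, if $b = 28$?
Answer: $1600$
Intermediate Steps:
$F = 12$ ($F = -7 + \left(58 - 39\right) = -7 + 19 = 12$)
$\left(F + b\right)^{2} = \left(12 + 28\right)^{2} = 40^{2} = 1600$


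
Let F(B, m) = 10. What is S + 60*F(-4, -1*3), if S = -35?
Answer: 565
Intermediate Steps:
S + 60*F(-4, -1*3) = -35 + 60*10 = -35 + 600 = 565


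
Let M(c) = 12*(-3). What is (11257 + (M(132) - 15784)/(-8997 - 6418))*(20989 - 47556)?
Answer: -922100586665/3083 ≈ -2.9909e+8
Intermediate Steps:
M(c) = -36
(11257 + (M(132) - 15784)/(-8997 - 6418))*(20989 - 47556) = (11257 + (-36 - 15784)/(-8997 - 6418))*(20989 - 47556) = (11257 - 15820/(-15415))*(-26567) = (11257 - 15820*(-1/15415))*(-26567) = (11257 + 3164/3083)*(-26567) = (34708495/3083)*(-26567) = -922100586665/3083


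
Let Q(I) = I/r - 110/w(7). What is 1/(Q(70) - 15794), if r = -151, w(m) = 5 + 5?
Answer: -151/2386625 ≈ -6.3269e-5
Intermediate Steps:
w(m) = 10
Q(I) = -11 - I/151 (Q(I) = I/(-151) - 110/10 = I*(-1/151) - 110*⅒ = -I/151 - 11 = -11 - I/151)
1/(Q(70) - 15794) = 1/((-11 - 1/151*70) - 15794) = 1/((-11 - 70/151) - 15794) = 1/(-1731/151 - 15794) = 1/(-2386625/151) = -151/2386625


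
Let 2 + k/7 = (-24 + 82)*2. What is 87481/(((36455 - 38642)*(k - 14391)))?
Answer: 87481/29727891 ≈ 0.0029427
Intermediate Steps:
k = 798 (k = -14 + 7*((-24 + 82)*2) = -14 + 7*(58*2) = -14 + 7*116 = -14 + 812 = 798)
87481/(((36455 - 38642)*(k - 14391))) = 87481/(((36455 - 38642)*(798 - 14391))) = 87481/((-2187*(-13593))) = 87481/29727891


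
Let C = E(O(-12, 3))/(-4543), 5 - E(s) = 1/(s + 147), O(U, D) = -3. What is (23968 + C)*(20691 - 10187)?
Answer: 20587410828881/81774 ≈ 2.5176e+8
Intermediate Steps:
E(s) = 5 - 1/(147 + s) (E(s) = 5 - 1/(s + 147) = 5 - 1/(147 + s))
C = -719/654192 (C = ((734 + 5*(-3))/(147 - 3))/(-4543) = ((734 - 15)/144)*(-1/4543) = ((1/144)*719)*(-1/4543) = (719/144)*(-1/4543) = -719/654192 ≈ -0.0010991)
(23968 + C)*(20691 - 10187) = (23968 - 719/654192)*(20691 - 10187) = (15679673137/654192)*10504 = 20587410828881/81774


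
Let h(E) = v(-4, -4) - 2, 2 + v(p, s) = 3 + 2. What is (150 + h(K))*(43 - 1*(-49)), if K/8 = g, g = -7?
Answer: 13892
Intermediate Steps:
v(p, s) = 3 (v(p, s) = -2 + (3 + 2) = -2 + 5 = 3)
K = -56 (K = 8*(-7) = -56)
h(E) = 1 (h(E) = 3 - 2 = 1)
(150 + h(K))*(43 - 1*(-49)) = (150 + 1)*(43 - 1*(-49)) = 151*(43 + 49) = 151*92 = 13892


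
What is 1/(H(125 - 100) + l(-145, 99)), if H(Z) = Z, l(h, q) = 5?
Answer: 1/30 ≈ 0.033333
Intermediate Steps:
1/(H(125 - 100) + l(-145, 99)) = 1/((125 - 100) + 5) = 1/(25 + 5) = 1/30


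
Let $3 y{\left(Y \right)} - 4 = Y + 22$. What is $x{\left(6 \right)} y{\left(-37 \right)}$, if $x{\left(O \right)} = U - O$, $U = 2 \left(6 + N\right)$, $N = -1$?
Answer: $- \frac{44}{3} \approx -14.667$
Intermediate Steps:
$U = 10$ ($U = 2 \left(6 - 1\right) = 2 \cdot 5 = 10$)
$x{\left(O \right)} = 10 - O$
$y{\left(Y \right)} = \frac{26}{3} + \frac{Y}{3}$ ($y{\left(Y \right)} = \frac{4}{3} + \frac{Y + 22}{3} = \frac{4}{3} + \frac{22 + Y}{3} = \frac{4}{3} + \left(\frac{22}{3} + \frac{Y}{3}\right) = \frac{26}{3} + \frac{Y}{3}$)
$x{\left(6 \right)} y{\left(-37 \right)} = \left(10 - 6\right) \left(\frac{26}{3} + \frac{1}{3} \left(-37\right)\right) = \left(10 - 6\right) \left(\frac{26}{3} - \frac{37}{3}\right) = 4 \left(- \frac{11}{3}\right) = - \frac{44}{3}$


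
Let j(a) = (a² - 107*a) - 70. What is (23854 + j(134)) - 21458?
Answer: 5944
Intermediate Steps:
j(a) = -70 + a² - 107*a
(23854 + j(134)) - 21458 = (23854 + (-70 + 134² - 107*134)) - 21458 = (23854 + (-70 + 17956 - 14338)) - 21458 = (23854 + 3548) - 21458 = 27402 - 21458 = 5944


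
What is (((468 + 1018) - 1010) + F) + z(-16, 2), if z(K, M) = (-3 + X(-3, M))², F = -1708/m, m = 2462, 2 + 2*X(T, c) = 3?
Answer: 2371183/4924 ≈ 481.56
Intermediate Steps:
X(T, c) = ½ (X(T, c) = -1 + (½)*3 = -1 + 3/2 = ½)
F = -854/1231 (F = -1708/2462 = -1708*1/2462 = -854/1231 ≈ -0.69374)
z(K, M) = 25/4 (z(K, M) = (-3 + ½)² = (-5/2)² = 25/4)
(((468 + 1018) - 1010) + F) + z(-16, 2) = (((468 + 1018) - 1010) - 854/1231) + 25/4 = ((1486 - 1010) - 854/1231) + 25/4 = (476 - 854/1231) + 25/4 = 585102/1231 + 25/4 = 2371183/4924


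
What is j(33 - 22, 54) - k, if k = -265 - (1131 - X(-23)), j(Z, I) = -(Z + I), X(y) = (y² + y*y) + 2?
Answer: 271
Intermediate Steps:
X(y) = 2 + 2*y² (X(y) = (y² + y²) + 2 = 2*y² + 2 = 2 + 2*y²)
j(Z, I) = -I - Z (j(Z, I) = -(I + Z) = -I - Z)
k = -336 (k = -265 - (1131 - (2 + 2*(-23)²)) = -265 - (1131 - (2 + 2*529)) = -265 - (1131 - (2 + 1058)) = -265 - (1131 - 1*1060) = -265 - (1131 - 1060) = -265 - 1*71 = -265 - 71 = -336)
j(33 - 22, 54) - k = (-1*54 - (33 - 22)) - 1*(-336) = (-54 - 1*11) + 336 = (-54 - 11) + 336 = -65 + 336 = 271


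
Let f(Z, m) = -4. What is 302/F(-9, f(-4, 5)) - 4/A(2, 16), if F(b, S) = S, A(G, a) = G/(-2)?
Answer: -143/2 ≈ -71.500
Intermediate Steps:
A(G, a) = -G/2 (A(G, a) = G*(-1/2) = -G/2)
302/F(-9, f(-4, 5)) - 4/A(2, 16) = 302/(-4) - 4/((-1/2*2)) = 302*(-1/4) - 4/(-1) = -151/2 - 4*(-1) = -151/2 + 4 = -143/2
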